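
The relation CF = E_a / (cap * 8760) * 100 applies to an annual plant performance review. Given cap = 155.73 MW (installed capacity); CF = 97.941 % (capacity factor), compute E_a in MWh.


E_a = CF / 100 * cap * 8760
E_a = 97.941 / 100 * 155.73 * 8760
E_a = 1.3361e+06 MWh


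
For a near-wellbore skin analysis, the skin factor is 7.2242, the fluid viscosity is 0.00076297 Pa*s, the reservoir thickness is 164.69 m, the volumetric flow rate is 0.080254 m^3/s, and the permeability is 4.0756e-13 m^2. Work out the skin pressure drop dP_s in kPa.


dP_s = S * q * mu / (2*pi*k*hr) / 1000
dP_s = 7.2242 * 0.080254 * 0.00076297 / (2*pi*4.0756e-13*164.69) / 1000
dP_s = 1048.9 kPa


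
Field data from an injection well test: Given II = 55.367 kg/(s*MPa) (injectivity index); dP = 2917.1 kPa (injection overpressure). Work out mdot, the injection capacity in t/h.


mdot = II * dP / 1000
mdot = 55.367 * 2917.1 / 1000
mdot = 161.5111 kg/s
Convert: 161.5111 kg/s * 3.6 = 581.44 t/h
mdot = 581.44 t/h


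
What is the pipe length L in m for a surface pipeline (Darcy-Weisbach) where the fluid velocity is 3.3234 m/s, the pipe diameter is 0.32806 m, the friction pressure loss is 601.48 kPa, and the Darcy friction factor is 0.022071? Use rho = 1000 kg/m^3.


L = dP*1000*D / (f*rho*vel^2/2)
L = 601.48*1000*0.32806 / (0.022071*1000*3.3234^2/2)
L = 1618.9 m


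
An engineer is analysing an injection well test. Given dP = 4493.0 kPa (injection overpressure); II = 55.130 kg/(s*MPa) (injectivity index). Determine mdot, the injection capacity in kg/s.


mdot = II * dP / 1000
mdot = 55.130 * 4493.0 / 1000
mdot = 247.70 kg/s


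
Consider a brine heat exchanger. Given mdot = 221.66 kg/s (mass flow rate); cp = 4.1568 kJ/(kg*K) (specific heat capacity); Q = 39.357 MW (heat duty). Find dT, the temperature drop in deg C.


dT = Q * 1000 / (mdot * cp)
dT = 39.357 * 1000 / (221.66 * 4.1568)
dT = 42.71452 K
Convert (temperature difference, 1 K = 1 deg C): 42.71452 K = 42.71452 deg C
dT = 42.715 deg C


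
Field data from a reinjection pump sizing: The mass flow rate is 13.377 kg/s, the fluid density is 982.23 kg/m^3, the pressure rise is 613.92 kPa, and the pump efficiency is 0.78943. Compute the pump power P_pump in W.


P_pump = mdot * dP / (rho * eta)
P_pump = 13.377 * 613.92 / (982.23 * 0.78943)
P_pump = 10.59116 kW
Convert: 10.59116 kW * 1000.0 = 10591 W
P_pump = 10591 W


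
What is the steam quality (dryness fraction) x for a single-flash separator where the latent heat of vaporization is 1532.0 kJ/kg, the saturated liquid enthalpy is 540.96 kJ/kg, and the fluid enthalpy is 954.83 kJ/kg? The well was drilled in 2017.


x = (h - hf) / hfg
x = (954.83 - 540.96) / 1532.0
x = 0.27015


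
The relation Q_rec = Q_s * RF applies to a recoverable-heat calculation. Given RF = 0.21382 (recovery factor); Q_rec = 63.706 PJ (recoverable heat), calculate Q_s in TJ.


Q_s = Q_rec / RF
Q_s = 63.706 / 0.21382
Q_s = 297.9422 PJ
Convert: 297.9422 PJ * 1000.0 = 2.9794e+05 TJ
Q_s = 2.9794e+05 TJ


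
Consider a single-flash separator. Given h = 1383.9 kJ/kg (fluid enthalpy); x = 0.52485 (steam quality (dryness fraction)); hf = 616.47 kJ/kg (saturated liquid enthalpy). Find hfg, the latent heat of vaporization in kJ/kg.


hfg = (h - hf) / x
hfg = (1383.9 - 616.47) / 0.52485
hfg = 1462.2 kJ/kg


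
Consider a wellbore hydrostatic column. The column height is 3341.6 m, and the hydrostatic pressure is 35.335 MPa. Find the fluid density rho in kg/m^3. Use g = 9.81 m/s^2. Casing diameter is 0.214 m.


rho = P * 1e6 / (g * h)
rho = 35.335 * 1e6 / (9.81 * 3341.6)
rho = 1077.9 kg/m^3


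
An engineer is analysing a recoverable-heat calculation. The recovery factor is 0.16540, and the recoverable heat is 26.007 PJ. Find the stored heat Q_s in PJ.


Q_s = Q_rec / RF
Q_s = 26.007 / 0.16540
Q_s = 157.24 PJ


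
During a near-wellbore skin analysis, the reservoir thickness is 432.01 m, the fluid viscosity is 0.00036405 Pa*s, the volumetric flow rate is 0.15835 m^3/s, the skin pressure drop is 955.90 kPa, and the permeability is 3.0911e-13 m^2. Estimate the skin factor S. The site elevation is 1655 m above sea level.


S = dP_s * 1000 * 2*pi*k*hr / (q*mu)
S = 955.90 * 1000 * 2*pi*3.0911e-13*432.01 / (0.15835*0.00036405)
S = 13.913


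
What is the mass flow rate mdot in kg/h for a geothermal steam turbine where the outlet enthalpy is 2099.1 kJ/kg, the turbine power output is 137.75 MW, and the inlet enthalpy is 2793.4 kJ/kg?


mdot = P * 1000 / (h_in - h_out)
mdot = 137.75 * 1000 / (2793.4 - 2099.1)
mdot = 198.4013 kg/s
Convert: 198.4013 kg/s * 3600.0 = 7.1424e+05 kg/h
mdot = 7.1424e+05 kg/h


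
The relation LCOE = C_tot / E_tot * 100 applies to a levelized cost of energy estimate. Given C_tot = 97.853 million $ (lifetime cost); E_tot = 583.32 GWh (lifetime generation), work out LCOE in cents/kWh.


LCOE = C_tot / E_tot * 100
LCOE = 97.853 / 583.32 * 100
LCOE = 16.775 cents/kWh


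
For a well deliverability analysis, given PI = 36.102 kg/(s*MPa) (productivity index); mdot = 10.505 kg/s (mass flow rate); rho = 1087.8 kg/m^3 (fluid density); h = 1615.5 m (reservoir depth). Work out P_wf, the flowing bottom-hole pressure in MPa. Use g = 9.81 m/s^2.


Step 1: P_i = rho*g*h/1e6 = 1087.8*9.81*1615.5/1e6 = 17.23951 MPa
Step 2: P_wf = P_i - mdot/PI = 17.23951 - 10.505/36.102 = 16.949 MPa
P_wf = 16.949 MPa


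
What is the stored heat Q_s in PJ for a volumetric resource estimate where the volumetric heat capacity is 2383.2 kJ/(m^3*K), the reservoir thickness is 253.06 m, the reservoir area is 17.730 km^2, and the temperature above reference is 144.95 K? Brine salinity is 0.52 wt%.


Step 1: Vr = A*1e6*hr = 17.73*1e6*253.06 = 4.486754e+09 m^3
Step 2: Q_s = Vr*rhoc*dT/1e12 = 4.486754e+09*2383.2*144.95/1e12 = 1549.9 PJ
Q_s = 1549.9 PJ


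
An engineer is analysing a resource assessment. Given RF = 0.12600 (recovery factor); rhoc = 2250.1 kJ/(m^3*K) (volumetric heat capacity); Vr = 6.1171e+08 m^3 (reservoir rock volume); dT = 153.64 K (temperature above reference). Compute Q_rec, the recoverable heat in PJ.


Step 1: Q_s = Vr*rhoc*dT/1e12 = 6.1171e+08*2250.1*153.64/1e12 = 211.4714 PJ
Step 2: Q_rec = Q_s * RF = 211.4714 * 0.126 = 26.645 PJ
Q_rec = 26.645 PJ


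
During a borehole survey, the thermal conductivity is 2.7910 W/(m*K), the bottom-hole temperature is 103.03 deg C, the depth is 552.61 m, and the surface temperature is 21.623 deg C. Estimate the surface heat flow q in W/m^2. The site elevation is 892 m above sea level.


Step 1: grad = (T_d - T_surf)/d * 1000 = (103.03 - 21.623)/552.61 * 1000 = 147.3137 deg C/km
Step 2: q = k * grad / 1000 = 2.791 * 147.3137 / 1000 = 0.41115 W/m^2
q = 0.41115 W/m^2


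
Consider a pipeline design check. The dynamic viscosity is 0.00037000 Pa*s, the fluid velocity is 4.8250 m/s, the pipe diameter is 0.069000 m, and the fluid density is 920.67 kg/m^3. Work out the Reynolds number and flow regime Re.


Step 1: Re = rho*vel*D/mu = 920.67*4.825*0.069/0.00037 = 8.2842e+05
Step 2: Re = 8.2842e+05 > 4000, so flow is turbulent.
Re = 8.2842e+05 (turbulent)


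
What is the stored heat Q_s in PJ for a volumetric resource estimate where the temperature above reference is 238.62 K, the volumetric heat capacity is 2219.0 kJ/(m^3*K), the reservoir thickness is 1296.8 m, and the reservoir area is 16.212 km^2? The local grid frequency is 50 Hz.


Step 1: Vr = A*1e6*hr = 16.212*1e6*1296.8 = 2.102372e+10 m^3
Step 2: Q_s = Vr*rhoc*dT/1e12 = 2.102372e+10*2219.0*238.62/1e12 = 11132 PJ
Q_s = 11132 PJ


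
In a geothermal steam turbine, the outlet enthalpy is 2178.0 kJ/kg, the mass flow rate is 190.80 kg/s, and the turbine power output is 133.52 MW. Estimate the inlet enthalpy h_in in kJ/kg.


h_in = h_out + P * 1000 / mdot
h_in = 2178.0 + 133.52 * 1000 / 190.80
h_in = 2877.8 kJ/kg


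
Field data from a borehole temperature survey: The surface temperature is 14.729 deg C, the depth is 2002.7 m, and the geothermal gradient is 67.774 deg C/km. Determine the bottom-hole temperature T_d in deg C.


T_d = T_surf + grad * d / 1000
T_d = 14.729 + 67.774 * 2002.7 / 1000
T_d = 150.46 deg C


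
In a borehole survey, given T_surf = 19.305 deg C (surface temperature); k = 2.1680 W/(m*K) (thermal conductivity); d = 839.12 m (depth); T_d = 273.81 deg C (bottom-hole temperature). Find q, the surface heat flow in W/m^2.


Step 1: grad = (T_d - T_surf)/d * 1000 = (273.81 - 19.305)/839.12 * 1000 = 303.2999 deg C/km
Step 2: q = k * grad / 1000 = 2.168 * 303.2999 / 1000 = 0.65755 W/m^2
q = 0.65755 W/m^2


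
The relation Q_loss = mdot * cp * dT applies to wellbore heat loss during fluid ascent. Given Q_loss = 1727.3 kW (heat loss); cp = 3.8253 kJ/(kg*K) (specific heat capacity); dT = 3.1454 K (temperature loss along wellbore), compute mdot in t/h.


mdot = Q_loss / (cp * dT)
mdot = 1727.3 / (3.8253 * 3.1454)
mdot = 143.5577 kg/s
Convert: 143.5577 kg/s * 3.6 = 516.81 t/h
mdot = 516.81 t/h


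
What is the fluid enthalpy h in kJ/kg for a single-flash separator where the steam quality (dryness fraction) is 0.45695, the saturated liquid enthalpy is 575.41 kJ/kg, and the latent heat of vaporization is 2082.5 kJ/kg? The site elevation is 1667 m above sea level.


h = hf + x * hfg
h = 575.41 + 0.45695 * 2082.5
h = 1527.0 kJ/kg


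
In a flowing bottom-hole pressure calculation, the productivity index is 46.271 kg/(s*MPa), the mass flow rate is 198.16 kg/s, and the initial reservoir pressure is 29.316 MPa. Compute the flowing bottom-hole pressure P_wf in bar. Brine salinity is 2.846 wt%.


P_wf = P_i - mdot / PI
P_wf = 29.316 - 198.16 / 46.271
P_wf = 25.03340 MPa
Convert: 25.03340 MPa * 10.0 = 250.33 bar
P_wf = 250.33 bar


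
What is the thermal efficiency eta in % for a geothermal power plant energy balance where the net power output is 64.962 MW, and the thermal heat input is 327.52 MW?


eta = W_net / Q_in * 100
eta = 64.962 / 327.52 * 100
eta = 19.835 %


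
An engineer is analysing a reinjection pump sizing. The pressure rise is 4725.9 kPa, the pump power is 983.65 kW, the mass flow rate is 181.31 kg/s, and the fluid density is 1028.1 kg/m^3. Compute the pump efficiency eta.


eta = mdot * dP / (rho * P_pump)
eta = 181.31 * 4725.9 / (1028.1 * 983.65)
eta = 0.84729


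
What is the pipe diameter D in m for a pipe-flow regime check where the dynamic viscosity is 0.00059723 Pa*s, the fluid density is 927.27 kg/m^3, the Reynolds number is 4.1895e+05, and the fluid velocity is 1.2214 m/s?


D = Re * mu / (rho * vel)
D = 4.1895e+05 * 0.00059723 / (927.27 * 1.2214)
D = 0.22092 m


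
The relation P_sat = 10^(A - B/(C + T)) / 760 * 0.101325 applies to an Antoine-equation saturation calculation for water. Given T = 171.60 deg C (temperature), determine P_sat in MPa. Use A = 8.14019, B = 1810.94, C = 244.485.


P_sat = 10^(A - B/(C + T)) / 760 * 0.101325
P_sat = 10^(8.14019 - 1810.94/(244.485 + 171.60)) / 760 * 0.101325
P_sat = 0.81801 MPa


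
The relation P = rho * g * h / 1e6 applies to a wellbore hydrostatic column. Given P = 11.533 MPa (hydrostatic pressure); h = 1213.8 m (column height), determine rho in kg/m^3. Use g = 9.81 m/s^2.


rho = P * 1e6 / (g * h)
rho = 11.533 * 1e6 / (9.81 * 1213.8)
rho = 968.56 kg/m^3


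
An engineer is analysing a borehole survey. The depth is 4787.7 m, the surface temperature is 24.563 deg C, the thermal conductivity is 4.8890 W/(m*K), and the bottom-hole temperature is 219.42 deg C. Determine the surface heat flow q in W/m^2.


Step 1: grad = (T_d - T_surf)/d * 1000 = (219.42 - 24.563)/4787.7 * 1000 = 40.69950 deg C/km
Step 2: q = k * grad / 1000 = 4.889 * 40.69950 / 1000 = 0.19898 W/m^2
q = 0.19898 W/m^2


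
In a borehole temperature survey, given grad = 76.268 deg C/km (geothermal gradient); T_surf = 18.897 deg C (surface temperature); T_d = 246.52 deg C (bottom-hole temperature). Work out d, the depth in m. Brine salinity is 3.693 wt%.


d = (T_d - T_surf) / grad * 1000
d = (246.52 - 18.897) / 76.268 * 1000
d = 2984.5 m


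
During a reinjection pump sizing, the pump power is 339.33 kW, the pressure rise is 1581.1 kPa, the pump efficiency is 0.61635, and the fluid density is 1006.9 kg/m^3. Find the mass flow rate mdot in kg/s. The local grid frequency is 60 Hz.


mdot = P_pump * rho * eta / dP
mdot = 339.33 * 1006.9 * 0.61635 / 1581.1
mdot = 133.19 kg/s


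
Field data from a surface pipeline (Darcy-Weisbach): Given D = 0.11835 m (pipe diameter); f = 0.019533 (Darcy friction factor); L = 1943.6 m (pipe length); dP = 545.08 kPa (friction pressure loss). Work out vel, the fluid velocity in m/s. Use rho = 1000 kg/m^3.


vel = sqrt(dP*1000*2*D / (f*L*rho))
vel = sqrt(545.08*1000*2*0.11835 / (0.019533*1943.6*1000))
vel = 1.8435 m/s


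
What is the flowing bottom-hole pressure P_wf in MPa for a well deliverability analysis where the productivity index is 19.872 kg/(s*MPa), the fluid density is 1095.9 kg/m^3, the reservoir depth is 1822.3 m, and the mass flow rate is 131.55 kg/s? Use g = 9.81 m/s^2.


Step 1: P_i = rho*g*h/1e6 = 1095.9*9.81*1822.3/1e6 = 19.59114 MPa
Step 2: P_wf = P_i - mdot/PI = 19.59114 - 131.55/19.872 = 12.971 MPa
P_wf = 12.971 MPa


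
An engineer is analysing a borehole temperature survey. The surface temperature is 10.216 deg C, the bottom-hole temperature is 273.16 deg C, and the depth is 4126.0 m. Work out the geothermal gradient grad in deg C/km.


grad = (T_d - T_surf) / d * 1000
grad = (273.16 - 10.216) / 4126.0 * 1000
grad = 63.729 deg C/km


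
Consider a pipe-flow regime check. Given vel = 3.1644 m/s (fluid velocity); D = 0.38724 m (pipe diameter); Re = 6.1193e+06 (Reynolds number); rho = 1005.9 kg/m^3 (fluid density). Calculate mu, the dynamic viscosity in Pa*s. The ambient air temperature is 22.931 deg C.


mu = rho * vel * D / Re
mu = 1005.9 * 3.1644 * 0.38724 / 6.1193e+06
mu = 0.00020143 Pa*s


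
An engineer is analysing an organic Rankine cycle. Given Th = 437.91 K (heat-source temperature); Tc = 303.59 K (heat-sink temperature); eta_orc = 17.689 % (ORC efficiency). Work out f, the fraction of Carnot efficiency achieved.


f = (eta_orc/100) / (1 - Tc/Th)
f = (17.689/100) / (1 - 303.59/437.91)
f = 0.57670


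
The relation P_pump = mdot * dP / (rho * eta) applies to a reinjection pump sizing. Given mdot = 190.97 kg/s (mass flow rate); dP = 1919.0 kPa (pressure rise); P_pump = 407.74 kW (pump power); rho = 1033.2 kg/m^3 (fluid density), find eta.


eta = mdot * dP / (rho * P_pump)
eta = 190.97 * 1919.0 / (1033.2 * 407.74)
eta = 0.86991


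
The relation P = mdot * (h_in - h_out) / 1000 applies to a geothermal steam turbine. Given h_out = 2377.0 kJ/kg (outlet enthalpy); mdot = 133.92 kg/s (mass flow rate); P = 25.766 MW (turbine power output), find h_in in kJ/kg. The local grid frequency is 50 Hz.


h_in = h_out + P * 1000 / mdot
h_in = 2377.0 + 25.766 * 1000 / 133.92
h_in = 2569.4 kJ/kg


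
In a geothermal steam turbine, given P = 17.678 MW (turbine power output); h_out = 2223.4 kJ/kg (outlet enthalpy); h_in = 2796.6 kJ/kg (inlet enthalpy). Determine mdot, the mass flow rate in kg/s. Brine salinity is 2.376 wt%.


mdot = P * 1000 / (h_in - h_out)
mdot = 17.678 * 1000 / (2796.6 - 2223.4)
mdot = 30.841 kg/s


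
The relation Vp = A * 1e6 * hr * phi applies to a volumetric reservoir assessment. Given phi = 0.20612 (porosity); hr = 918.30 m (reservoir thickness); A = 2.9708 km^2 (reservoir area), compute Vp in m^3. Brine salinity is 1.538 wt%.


Vp = A * 1e6 * hr * phi
Vp = 2.9708 * 1e6 * 918.30 * 0.20612
Vp = 5.6231e+08 m^3


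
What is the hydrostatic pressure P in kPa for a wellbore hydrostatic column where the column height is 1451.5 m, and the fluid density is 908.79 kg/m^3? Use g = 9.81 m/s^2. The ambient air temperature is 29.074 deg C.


P = rho * g * h / 1e6
P = 908.79 * 9.81 * 1451.5 / 1e6
P = 12.94046 MPa
Convert: 12.94046 MPa * 1000.0 = 12940 kPa
P = 12940 kPa


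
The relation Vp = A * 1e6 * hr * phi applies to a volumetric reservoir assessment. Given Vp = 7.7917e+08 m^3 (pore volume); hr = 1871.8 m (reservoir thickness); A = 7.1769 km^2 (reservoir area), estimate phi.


phi = Vp / (A * 1e6 * hr)
phi = 7.7917e+08 / (7.1769 * 1e6 * 1871.8)
phi = 0.058001


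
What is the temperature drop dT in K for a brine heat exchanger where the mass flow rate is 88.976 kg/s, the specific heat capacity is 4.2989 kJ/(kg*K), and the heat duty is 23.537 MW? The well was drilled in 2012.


dT = Q * 1000 / (mdot * cp)
dT = 23.537 * 1000 / (88.976 * 4.2989)
dT = 61.535 K


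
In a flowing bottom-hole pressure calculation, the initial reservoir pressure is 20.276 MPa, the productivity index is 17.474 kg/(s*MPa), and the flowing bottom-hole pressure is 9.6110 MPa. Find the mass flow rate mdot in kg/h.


mdot = (P_i - P_wf) * PI
mdot = (20.276 - 9.6110) * 17.474
mdot = 186.3602 kg/s
Convert: 186.3602 kg/s * 3600.0 = 6.7090e+05 kg/h
mdot = 6.7090e+05 kg/h


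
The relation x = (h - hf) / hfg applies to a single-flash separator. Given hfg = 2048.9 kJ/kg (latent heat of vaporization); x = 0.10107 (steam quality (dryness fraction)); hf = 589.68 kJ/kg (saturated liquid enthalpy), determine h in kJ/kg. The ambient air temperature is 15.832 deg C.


h = hf + x * hfg
h = 589.68 + 0.10107 * 2048.9
h = 796.76 kJ/kg


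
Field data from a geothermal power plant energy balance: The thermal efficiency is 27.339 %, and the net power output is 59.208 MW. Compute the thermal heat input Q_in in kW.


Q_in = W_net / (eta / 100)
Q_in = 59.208 / (27.339 / 100)
Q_in = 216.5697 MW
Convert: 216.5697 MW * 1000.0 = 2.1657e+05 kW
Q_in = 2.1657e+05 kW


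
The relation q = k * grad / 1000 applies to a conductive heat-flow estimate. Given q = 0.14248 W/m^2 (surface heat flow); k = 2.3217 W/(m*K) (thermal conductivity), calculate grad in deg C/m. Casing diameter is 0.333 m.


grad = q * 1000 / k
grad = 0.14248 * 1000 / 2.3217
grad = 61.36882 deg C/km
Convert: 61.36882 deg C/km * 0.001 = 0.061369 deg C/m
grad = 0.061369 deg C/m


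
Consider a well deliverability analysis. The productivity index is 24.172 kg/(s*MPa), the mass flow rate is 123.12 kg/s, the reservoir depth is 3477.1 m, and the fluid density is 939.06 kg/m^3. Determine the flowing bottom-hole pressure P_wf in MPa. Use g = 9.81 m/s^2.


Step 1: P_i = rho*g*h/1e6 = 939.06*9.81*3477.1/1e6 = 32.03167 MPa
Step 2: P_wf = P_i - mdot/PI = 32.03167 - 123.12/24.172 = 26.938 MPa
P_wf = 26.938 MPa


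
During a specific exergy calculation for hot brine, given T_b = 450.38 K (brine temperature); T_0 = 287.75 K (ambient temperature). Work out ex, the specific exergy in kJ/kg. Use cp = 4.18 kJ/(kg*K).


ex = cp * ((T_b - T_0) - T_0 * ln(T_b/T_0))
ex = 4.18 * ((450.38 - 287.75) - 287.75 * ln(450.38/287.75))
ex = 140.94 kJ/kg


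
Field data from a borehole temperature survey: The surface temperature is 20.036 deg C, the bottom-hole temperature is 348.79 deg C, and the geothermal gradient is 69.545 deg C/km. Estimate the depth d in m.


d = (T_d - T_surf) / grad * 1000
d = (348.79 - 20.036) / 69.545 * 1000
d = 4727.2 m


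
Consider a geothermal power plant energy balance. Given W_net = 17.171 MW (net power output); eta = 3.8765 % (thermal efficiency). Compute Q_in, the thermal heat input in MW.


Q_in = W_net / (eta / 100)
Q_in = 17.171 / (3.8765 / 100)
Q_in = 442.95 MW


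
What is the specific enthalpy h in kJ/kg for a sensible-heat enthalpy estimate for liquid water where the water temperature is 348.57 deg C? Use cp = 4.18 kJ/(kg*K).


h = cp * T
h = 4.18 * 348.57
h = 1457.0 kJ/kg


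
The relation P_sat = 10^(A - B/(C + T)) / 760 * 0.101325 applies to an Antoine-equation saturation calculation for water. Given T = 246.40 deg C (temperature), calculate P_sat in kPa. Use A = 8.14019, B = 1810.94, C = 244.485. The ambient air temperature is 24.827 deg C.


P_sat = 10^(A - B/(C + T)) / 760 * 0.101325
P_sat = 10^(8.14019 - 1810.94/(244.485 + 246.40)) / 760 * 0.101325
P_sat = 3.766692 MPa
Convert: 3.766692 MPa * 1000.0 = 3766.7 kPa
P_sat = 3766.7 kPa


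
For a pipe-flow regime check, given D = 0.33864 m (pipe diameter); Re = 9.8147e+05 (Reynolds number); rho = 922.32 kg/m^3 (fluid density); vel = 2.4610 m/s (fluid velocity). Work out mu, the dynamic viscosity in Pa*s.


mu = rho * vel * D / Re
mu = 922.32 * 2.4610 * 0.33864 / 9.8147e+05
mu = 0.00078317 Pa*s


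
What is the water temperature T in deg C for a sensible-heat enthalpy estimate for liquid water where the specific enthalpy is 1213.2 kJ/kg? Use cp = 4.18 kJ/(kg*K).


T = h / cp
T = 1213.2 / 4.18
T = 290.24 deg C


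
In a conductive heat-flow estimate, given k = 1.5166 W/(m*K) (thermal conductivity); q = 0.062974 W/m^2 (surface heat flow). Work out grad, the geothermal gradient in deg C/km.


grad = q * 1000 / k
grad = 0.062974 * 1000 / 1.5166
grad = 41.523 deg C/km


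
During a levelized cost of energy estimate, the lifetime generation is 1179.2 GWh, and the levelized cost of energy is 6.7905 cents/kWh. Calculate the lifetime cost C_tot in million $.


C_tot = LCOE / 100 * E_tot
C_tot = 6.7905 / 100 * 1179.2
C_tot = 80.074 million $


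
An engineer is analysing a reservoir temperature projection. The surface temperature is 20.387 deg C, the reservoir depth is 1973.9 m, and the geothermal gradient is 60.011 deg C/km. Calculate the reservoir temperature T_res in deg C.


T_res = T_surf + grad * d / 1000
T_res = 20.387 + 60.011 * 1973.9 / 1000
T_res = 138.84 deg C


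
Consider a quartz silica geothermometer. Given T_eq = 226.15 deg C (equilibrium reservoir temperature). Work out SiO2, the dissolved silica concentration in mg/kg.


SiO2 = 10^(5.19 - 1309/(T_eq + 273.15))
SiO2 = 10^(5.19 - 1309/(226.15 + 273.15))
SiO2 = 370.11 mg/kg


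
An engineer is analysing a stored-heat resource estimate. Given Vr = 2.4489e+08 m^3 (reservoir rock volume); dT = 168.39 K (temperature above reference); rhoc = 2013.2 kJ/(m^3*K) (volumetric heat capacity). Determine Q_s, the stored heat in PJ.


Q_s = Vr * rhoc * dT / 1e12
Q_s = 2.4489e+08 * 2013.2 * 168.39 / 1e12
Q_s = 83.018 PJ


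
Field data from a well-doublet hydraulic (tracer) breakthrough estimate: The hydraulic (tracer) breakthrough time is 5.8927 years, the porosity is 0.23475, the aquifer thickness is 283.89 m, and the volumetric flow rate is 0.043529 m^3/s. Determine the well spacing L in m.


L = sqrt(t_bt*365.25*86400*3*Qv / (pi*hr*phi))
L = sqrt(5.8927*365.25*86400*3*0.043529 / (pi*283.89*0.23475))
L = 340.57 m


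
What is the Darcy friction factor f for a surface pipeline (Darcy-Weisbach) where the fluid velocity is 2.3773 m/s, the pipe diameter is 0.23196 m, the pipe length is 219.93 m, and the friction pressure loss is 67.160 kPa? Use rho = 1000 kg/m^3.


f = dP*1000 / ((L/D)*(rho*vel^2/2))
f = 67.160*1000 / ((219.93/0.23196)*(1000*2.3773^2/2))
f = 0.025067


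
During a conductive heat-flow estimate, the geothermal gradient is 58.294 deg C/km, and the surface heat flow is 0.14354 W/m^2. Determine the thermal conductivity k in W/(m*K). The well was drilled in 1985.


k = q * 1000 / grad
k = 0.14354 * 1000 / 58.294
k = 2.4623 W/(m*K)


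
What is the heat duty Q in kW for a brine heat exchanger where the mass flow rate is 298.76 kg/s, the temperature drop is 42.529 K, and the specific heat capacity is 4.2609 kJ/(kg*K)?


Q = mdot * cp * dT / 1000
Q = 298.76 * 4.2609 * 42.529 / 1000
Q = 54.13884 MW
Convert: 54.13884 MW * 1000.0 = 54139 kW
Q = 54139 kW


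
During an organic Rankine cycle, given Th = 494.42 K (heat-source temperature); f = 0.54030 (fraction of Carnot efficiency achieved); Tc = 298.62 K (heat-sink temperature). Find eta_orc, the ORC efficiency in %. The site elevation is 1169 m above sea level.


eta_orc = (1 - Tc/Th) * f * 100
eta_orc = (1 - 298.62/494.42) * 0.54030 * 100
eta_orc = 21.397 %


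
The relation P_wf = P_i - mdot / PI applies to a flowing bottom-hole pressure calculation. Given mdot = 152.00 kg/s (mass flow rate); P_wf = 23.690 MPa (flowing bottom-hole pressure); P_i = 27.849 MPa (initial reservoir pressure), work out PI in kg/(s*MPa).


PI = mdot / (P_i - P_wf)
PI = 152.00 / (27.849 - 23.690)
PI = 36.547 kg/(s*MPa)


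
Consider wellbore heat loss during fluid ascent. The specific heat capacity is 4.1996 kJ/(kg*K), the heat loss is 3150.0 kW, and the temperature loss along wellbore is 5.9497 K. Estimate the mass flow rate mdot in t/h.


mdot = Q_loss / (cp * dT)
mdot = 3150.0 / (4.1996 * 5.9497)
mdot = 126.0688 kg/s
Convert: 126.0688 kg/s * 3.6 = 453.85 t/h
mdot = 453.85 t/h


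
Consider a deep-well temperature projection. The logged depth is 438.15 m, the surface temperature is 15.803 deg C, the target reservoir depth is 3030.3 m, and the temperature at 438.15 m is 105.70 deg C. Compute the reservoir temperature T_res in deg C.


Step 1: grad = (T_d1 - T_surf)/d1 * 1000 = (105.7 - 15.803)/438.15 * 1000 = 205.1740 deg C/km
Step 2: T_res = T_surf + grad*d2/1000 = 15.803 + 205.1740*3030.3/1000 = 637.54 deg C
T_res = 637.54 deg C


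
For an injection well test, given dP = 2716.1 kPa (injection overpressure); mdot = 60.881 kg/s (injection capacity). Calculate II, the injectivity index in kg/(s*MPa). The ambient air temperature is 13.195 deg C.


II = mdot * 1000 / dP
II = 60.881 * 1000 / 2716.1
II = 22.415 kg/(s*MPa)


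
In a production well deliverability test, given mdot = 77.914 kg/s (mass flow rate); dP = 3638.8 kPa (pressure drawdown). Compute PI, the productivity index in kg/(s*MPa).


PI = mdot * 1000 / dP
PI = 77.914 * 1000 / 3638.8
PI = 21.412 kg/(s*MPa)


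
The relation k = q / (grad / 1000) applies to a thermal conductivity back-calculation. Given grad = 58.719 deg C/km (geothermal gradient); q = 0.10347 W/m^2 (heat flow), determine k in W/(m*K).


k = q / (grad / 1000)
k = 0.10347 / (58.719 / 1000)
k = 1.7621 W/(m*K)


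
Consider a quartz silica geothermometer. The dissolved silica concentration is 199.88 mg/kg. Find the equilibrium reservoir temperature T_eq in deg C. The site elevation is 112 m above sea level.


T_eq = 1309 / (5.19 - log10(SiO2)) - 273.15
T_eq = 1309 / (5.19 - log10(199.88)) - 273.15
T_eq = 179.91 deg C


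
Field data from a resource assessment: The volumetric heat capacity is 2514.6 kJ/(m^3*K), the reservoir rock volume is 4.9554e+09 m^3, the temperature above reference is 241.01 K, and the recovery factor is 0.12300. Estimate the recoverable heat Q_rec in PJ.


Step 1: Q_s = Vr*rhoc*dT/1e12 = 4.9554e+09*2514.6*241.01/1e12 = 3003.189 PJ
Step 2: Q_rec = Q_s * RF = 3003.189 * 0.123 = 369.39 PJ
Q_rec = 369.39 PJ


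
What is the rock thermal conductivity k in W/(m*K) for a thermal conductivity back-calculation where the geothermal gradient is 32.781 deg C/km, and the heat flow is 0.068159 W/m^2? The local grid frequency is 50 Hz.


k = q / (grad / 1000)
k = 0.068159 / (32.781 / 1000)
k = 2.0792 W/(m*K)


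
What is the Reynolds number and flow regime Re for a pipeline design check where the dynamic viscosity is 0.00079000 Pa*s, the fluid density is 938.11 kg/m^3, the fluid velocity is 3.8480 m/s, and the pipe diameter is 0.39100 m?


Step 1: Re = rho*vel*D/mu = 938.11*3.848*0.391/0.00079 = 1.7866e+06
Step 2: Re = 1.7866e+06 > 4000, so flow is turbulent.
Re = 1.7866e+06 (turbulent)


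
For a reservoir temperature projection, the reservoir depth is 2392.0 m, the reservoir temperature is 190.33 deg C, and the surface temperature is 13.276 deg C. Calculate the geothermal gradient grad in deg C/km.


grad = (T_res - T_surf) / d * 1000
grad = (190.33 - 13.276) / 2392.0 * 1000
grad = 74.019 deg C/km


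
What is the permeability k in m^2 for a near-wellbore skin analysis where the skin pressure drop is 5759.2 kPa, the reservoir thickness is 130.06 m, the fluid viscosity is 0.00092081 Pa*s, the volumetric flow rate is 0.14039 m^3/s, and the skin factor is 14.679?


k = S*q*mu / (2*pi*dP_s*1000*hr)
k = 14.679*0.14039*0.00092081 / (2*pi*5759.2*1000*130.06)
k = 4.0320e-13 m^2


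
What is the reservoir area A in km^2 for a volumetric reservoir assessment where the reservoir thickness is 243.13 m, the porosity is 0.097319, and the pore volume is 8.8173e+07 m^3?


A = Vp / (1e6 * hr * phi)
A = 8.8173e+07 / (1e6 * 243.13 * 0.097319)
A = 3.7265 km^2


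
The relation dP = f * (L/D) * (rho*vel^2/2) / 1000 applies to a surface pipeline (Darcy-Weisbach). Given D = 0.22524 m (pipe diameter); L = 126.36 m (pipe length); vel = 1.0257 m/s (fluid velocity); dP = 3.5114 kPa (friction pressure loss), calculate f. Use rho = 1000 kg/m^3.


f = dP*1000 / ((L/D)*(rho*vel^2/2))
f = 3.5114*1000 / ((126.36/0.22524)*(1000*1.0257^2/2))
f = 0.011899


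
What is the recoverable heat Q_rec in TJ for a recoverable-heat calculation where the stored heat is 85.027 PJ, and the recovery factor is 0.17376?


Q_rec = Q_s * RF
Q_rec = 85.027 * 0.17376
Q_rec = 14.77429 PJ
Convert: 14.77429 PJ * 1000.0 = 14774 TJ
Q_rec = 14774 TJ


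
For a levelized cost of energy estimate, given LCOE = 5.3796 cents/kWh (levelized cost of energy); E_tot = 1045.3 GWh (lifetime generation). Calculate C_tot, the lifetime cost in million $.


C_tot = LCOE / 100 * E_tot
C_tot = 5.3796 / 100 * 1045.3
C_tot = 56.233 million $


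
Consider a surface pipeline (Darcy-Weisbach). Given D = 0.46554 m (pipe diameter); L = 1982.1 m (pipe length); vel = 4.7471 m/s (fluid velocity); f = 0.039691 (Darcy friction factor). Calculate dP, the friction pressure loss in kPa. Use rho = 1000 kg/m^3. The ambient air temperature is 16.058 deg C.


dP = f * (L/D) * (rho*vel^2/2) / 1000
dP = 0.039691 * (1982.1/0.46554) * (1000*4.7471^2/2) / 1000
dP = 1904.1 kPa


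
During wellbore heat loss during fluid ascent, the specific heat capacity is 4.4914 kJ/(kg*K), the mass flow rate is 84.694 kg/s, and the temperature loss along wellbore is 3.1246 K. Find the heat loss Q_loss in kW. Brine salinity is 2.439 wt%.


Q_loss = mdot * cp * dT
Q_loss = 84.694 * 4.4914 * 3.1246
Q_loss = 1188.6 kW


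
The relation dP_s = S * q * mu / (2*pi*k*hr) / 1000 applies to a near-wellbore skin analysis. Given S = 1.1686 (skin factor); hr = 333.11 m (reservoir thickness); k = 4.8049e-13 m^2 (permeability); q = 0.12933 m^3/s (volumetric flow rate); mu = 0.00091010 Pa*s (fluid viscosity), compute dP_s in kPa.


dP_s = S * q * mu / (2*pi*k*hr) / 1000
dP_s = 1.1686 * 0.12933 * 0.00091010 / (2*pi*4.8049e-13*333.11) / 1000
dP_s = 136.77 kPa


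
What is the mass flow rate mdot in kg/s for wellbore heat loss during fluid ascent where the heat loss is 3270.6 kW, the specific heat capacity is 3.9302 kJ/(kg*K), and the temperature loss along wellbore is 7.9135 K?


mdot = Q_loss / (cp * dT)
mdot = 3270.6 / (3.9302 * 7.9135)
mdot = 105.16 kg/s


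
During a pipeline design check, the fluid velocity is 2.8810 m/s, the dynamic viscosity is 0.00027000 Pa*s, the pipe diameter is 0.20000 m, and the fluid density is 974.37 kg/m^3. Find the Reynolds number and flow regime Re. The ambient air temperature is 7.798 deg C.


Step 1: Re = rho*vel*D/mu = 974.37*2.881*0.2/0.00027 = 2.0794e+06
Step 2: Re = 2.0794e+06 > 4000, so flow is turbulent.
Re = 2.0794e+06 (turbulent)


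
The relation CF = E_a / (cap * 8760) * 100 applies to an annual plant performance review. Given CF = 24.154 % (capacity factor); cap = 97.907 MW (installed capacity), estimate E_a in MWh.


E_a = CF / 100 * cap * 8760
E_a = 24.154 / 100 * 97.907 * 8760
E_a = 2.0716e+05 MWh


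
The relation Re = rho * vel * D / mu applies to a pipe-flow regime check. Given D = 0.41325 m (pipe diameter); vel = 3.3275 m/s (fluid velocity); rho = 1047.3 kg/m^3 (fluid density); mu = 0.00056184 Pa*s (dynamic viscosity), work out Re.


Re = rho * vel * D / mu
Re = 1047.3 * 3.3275 * 0.41325 / 0.00056184
Re = 2.5632e+06


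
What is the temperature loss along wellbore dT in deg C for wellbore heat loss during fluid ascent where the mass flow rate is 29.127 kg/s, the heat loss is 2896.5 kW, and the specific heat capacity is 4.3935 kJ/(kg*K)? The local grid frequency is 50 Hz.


dT = Q_loss / (mdot * cp)
dT = 2896.5 / (29.127 * 4.3935)
dT = 22.63430 K
Convert (temperature difference, 1 K = 1 deg C): 22.63430 K = 22.63430 deg C
dT = 22.634 deg C


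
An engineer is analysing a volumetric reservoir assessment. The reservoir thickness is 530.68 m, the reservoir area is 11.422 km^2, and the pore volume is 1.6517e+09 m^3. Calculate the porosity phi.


phi = Vp / (A * 1e6 * hr)
phi = 1.6517e+09 / (11.422 * 1e6 * 530.68)
phi = 0.27249


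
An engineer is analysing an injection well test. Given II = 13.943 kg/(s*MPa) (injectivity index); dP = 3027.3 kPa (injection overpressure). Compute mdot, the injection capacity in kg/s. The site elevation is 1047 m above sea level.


mdot = II * dP / 1000
mdot = 13.943 * 3027.3 / 1000
mdot = 42.210 kg/s


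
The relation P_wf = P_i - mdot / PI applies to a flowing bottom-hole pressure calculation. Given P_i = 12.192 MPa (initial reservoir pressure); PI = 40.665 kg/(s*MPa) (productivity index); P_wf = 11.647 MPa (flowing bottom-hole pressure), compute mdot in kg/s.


mdot = (P_i - P_wf) * PI
mdot = (12.192 - 11.647) * 40.665
mdot = 22.162 kg/s


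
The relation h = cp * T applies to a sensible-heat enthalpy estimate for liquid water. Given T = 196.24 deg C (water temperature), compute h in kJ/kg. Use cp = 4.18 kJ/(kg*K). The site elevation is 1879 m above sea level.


h = cp * T
h = 4.18 * 196.24
h = 820.28 kJ/kg


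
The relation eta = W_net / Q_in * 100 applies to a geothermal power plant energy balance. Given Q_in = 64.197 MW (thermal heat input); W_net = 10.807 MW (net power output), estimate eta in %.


eta = W_net / Q_in * 100
eta = 10.807 / 64.197 * 100
eta = 16.834 %


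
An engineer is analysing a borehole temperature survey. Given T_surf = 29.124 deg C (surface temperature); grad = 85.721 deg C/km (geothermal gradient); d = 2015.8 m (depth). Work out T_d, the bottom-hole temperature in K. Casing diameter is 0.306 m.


T_d = T_surf + grad * d / 1000
T_d = 29.124 + 85.721 * 2015.8 / 1000
T_d = 201.9204 deg C
Convert to K: 201.9204 + 273.15 = 475.07 K
T_d = 475.07 K


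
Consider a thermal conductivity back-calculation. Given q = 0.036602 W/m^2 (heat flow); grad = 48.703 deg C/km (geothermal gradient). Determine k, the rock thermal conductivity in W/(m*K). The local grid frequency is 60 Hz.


k = q / (grad / 1000)
k = 0.036602 / (48.703 / 1000)
k = 0.75153 W/(m*K)


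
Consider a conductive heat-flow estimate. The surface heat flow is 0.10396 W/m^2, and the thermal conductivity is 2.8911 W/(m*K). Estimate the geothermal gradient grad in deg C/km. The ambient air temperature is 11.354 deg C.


grad = q * 1000 / k
grad = 0.10396 * 1000 / 2.8911
grad = 35.959 deg C/km


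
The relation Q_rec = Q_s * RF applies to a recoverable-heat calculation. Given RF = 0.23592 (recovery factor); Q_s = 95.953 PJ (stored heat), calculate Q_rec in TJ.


Q_rec = Q_s * RF
Q_rec = 95.953 * 0.23592
Q_rec = 22.63723 PJ
Convert: 22.63723 PJ * 1000.0 = 22637 TJ
Q_rec = 22637 TJ


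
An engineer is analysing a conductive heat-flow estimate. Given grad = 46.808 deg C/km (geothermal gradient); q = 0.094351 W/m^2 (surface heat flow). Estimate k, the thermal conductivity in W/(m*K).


k = q * 1000 / grad
k = 0.094351 * 1000 / 46.808
k = 2.0157 W/(m*K)


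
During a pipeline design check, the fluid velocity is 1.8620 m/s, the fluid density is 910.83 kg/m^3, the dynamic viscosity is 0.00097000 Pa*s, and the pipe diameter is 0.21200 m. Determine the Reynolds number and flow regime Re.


Step 1: Re = rho*vel*D/mu = 910.83*1.862*0.212/0.00097 = 3.7066e+05
Step 2: Re = 3.7066e+05 > 4000, so flow is turbulent.
Re = 3.7066e+05 (turbulent)


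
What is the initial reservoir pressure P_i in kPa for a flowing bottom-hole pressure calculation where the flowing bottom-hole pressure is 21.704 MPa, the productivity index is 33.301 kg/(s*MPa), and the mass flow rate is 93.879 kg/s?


P_i = P_wf + mdot / PI
P_i = 21.704 + 93.879 / 33.301
P_i = 24.52310 MPa
Convert: 24.52310 MPa * 1000.0 = 24523 kPa
P_i = 24523 kPa


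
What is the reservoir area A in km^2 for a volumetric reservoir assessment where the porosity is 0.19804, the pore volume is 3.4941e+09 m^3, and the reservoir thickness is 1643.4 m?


A = Vp / (1e6 * hr * phi)
A = 3.4941e+09 / (1e6 * 1643.4 * 0.19804)
A = 10.736 km^2


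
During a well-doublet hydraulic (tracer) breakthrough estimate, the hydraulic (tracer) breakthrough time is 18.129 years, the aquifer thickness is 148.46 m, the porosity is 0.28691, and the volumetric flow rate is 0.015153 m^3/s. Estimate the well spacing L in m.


L = sqrt(t_bt*365.25*86400*3*Qv / (pi*hr*phi))
L = sqrt(18.129*365.25*86400*3*0.015153 / (pi*148.46*0.28691))
L = 440.86 m


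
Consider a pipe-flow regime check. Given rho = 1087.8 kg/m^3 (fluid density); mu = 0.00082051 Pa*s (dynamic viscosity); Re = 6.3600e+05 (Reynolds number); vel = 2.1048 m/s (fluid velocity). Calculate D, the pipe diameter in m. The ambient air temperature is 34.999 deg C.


D = Re * mu / (rho * vel)
D = 6.3600e+05 * 0.00082051 / (1087.8 * 2.1048)
D = 0.22792 m


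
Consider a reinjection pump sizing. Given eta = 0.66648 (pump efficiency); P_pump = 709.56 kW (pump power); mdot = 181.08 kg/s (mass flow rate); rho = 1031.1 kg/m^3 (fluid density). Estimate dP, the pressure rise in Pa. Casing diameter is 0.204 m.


dP = P_pump * rho * eta / mdot
dP = 709.56 * 1031.1 * 0.66648 / 181.08
dP = 2692.815 kPa
Convert: 2692.815 kPa * 1000.0 = 2.6928e+06 Pa
dP = 2.6928e+06 Pa


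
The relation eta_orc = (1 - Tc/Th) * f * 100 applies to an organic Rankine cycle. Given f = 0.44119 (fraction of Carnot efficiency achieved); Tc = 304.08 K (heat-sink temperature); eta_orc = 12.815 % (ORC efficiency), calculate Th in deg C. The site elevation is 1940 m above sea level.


Th = Tc / (1 - (eta_orc/100)/f)
Th = 304.08 / (1 - (12.815/100)/0.44119)
Th = 428.5620 K
Convert to deg C: 428.5620 - 273.15 = 155.41 deg C
Th = 155.41 deg C


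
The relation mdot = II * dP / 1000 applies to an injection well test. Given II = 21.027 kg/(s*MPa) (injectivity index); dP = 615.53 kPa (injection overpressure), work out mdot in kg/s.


mdot = II * dP / 1000
mdot = 21.027 * 615.53 / 1000
mdot = 12.943 kg/s


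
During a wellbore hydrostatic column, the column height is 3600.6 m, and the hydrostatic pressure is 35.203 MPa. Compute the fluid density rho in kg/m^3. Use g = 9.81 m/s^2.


rho = P * 1e6 / (g * h)
rho = 35.203 * 1e6 / (9.81 * 3600.6)
rho = 996.63 kg/m^3


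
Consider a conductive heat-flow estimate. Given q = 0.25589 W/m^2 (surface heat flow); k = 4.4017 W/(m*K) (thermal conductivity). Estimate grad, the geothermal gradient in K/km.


grad = q * 1000 / k
grad = 0.25589 * 1000 / 4.4017
grad = 58.13436 deg C/km
Convert: 58.13436 deg C/km * 1.0 = 58.134 K/km
grad = 58.134 K/km


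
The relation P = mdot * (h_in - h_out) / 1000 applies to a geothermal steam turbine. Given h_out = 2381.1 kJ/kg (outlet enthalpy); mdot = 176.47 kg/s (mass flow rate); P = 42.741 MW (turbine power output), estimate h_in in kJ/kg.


h_in = h_out + P * 1000 / mdot
h_in = 2381.1 + 42.741 * 1000 / 176.47
h_in = 2623.3 kJ/kg


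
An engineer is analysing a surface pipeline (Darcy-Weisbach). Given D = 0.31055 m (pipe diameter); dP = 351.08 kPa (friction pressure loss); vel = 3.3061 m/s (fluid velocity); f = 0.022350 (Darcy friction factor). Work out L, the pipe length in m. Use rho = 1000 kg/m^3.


L = dP*1000*D / (f*rho*vel^2/2)
L = 351.08*1000*0.31055 / (0.022350*1000*3.3061^2/2)
L = 892.60 m


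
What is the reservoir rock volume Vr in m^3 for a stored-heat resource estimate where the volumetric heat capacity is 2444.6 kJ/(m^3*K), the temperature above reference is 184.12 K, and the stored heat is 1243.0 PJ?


Vr = Q_s * 1e12 / (rhoc * dT)
Vr = 1243.0 * 1e12 / (2444.6 * 184.12)
Vr = 2.7616e+09 m^3


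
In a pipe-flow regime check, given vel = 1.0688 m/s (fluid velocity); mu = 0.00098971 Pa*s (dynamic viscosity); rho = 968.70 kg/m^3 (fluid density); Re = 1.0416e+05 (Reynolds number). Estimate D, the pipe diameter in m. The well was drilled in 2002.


D = Re * mu / (rho * vel)
D = 1.0416e+05 * 0.00098971 / (968.70 * 1.0688)
D = 0.099569 m
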